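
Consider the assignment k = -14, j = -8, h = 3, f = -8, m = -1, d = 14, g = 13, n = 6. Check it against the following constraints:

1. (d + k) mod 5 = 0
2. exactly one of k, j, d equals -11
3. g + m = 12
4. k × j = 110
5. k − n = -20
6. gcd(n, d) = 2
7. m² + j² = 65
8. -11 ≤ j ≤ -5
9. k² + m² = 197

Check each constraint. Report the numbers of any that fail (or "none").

The assignment fails constraints 2 and 4.

1. d + k = 0; 0 mod 5 = 0  holds
2. k=-14, j=-8, d=14; 0 of them equal -11, not exactly one  fails
3. g + m = 13 + (-1) = 12  holds
4. k × j = -14 × (-8) = 112, not 110  fails
5. k − n = -14 − 6 = -20  holds
6. gcd(6, 14) = 2  holds
7. m² + j² = (-1)² + (-8)² = 1 + 64 = 65  holds
8. j = -8 lies in [-11, -5]  holds
9. k² + m² = (-14)² + (-1)² = 196 + 1 = 197  holds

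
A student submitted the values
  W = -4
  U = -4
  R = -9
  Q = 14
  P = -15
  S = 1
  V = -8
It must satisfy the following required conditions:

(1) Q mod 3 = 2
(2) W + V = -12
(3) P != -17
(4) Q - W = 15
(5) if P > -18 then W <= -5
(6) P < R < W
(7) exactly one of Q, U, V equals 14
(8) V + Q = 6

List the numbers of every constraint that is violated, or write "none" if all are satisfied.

(1) 14 mod 3 = 2  ✔
(2) W + V = -4 + (-8) = -12  ✔
(3) P = -15, and -15 ≠ -17  ✔
(4) Q - W = 14 - (-4) = 18, not 15  ✘
(5) P = -15 > -18, so we need W ≤ -5; but W = -4 > -5  ✘
(6) values -15 < -9 < -4  ✔
(7) Q=14, U=-4, V=-8; 1 of them equals 14  ✔
(8) V + Q = -8 + 14 = 6  ✔

Constraints 4, 5 do not hold.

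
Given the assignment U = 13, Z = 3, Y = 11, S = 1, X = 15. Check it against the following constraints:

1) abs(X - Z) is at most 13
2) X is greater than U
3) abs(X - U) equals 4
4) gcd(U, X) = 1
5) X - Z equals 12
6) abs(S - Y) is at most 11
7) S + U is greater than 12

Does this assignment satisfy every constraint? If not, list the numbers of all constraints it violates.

Violated: 3.

1) abs(15 - 3) = 12; 12 ≤ 13 — holds.
2) X = 15, U = 13; 15 > 13 — holds.
3) abs(15 - 13) = 2, not 4 — does not hold.
4) gcd(13, 15) = 1 — holds.
5) X - Z = 15 - 3 = 12 — holds.
6) abs(1 - 11) = 10; 10 ≤ 11 — holds.
7) S + U = 1 + 13 = 14; 14 > 12 — holds.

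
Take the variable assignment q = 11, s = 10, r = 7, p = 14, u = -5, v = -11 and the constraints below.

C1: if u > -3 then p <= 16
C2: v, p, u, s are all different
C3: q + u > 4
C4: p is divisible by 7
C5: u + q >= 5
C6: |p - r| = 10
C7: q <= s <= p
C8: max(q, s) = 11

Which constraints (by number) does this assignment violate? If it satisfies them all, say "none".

Violated: 6 and 7.

C1: u = -5, not > -3; antecedent false, conditional vacuously true — OK.
C2: values -11, 14, -5, 10 are pairwise distinct — OK.
C3: q + u = 11 + (-5) = 6; 6 > 4 — OK.
C4: 14 / 7 = 2, so 7 divides 14 — OK.
C5: u + q = -5 + 11 = 6; 6 ≥ 5 — OK.
C6: |14 - 7| = 7, not 10 — violated.
C7: values 11, 10, 14; q = 11 is not <= s = 10 — violated.
C8: max(11, 10) = 11 — OK.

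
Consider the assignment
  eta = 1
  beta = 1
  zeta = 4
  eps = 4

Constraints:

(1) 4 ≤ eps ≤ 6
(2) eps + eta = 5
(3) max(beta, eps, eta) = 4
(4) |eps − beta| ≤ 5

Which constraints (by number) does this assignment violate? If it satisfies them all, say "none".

(1) eps = 4 lies in [4, 6] — holds.
(2) eps + eta = 4 + 1 = 5 — holds.
(3) max(1, 4, 1) = 4 — holds.
(4) |4 − 1| = 3; 3 ≤ 5 — holds.

No violations.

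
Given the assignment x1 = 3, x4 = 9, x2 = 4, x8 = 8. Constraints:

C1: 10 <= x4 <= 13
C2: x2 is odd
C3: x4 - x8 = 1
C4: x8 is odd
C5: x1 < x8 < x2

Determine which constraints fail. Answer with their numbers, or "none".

The assignment fails constraints 1, 2, 4, 5.

C1: x4 = 9 is outside [10, 13] — violated.
C2: x2 = 4 is even — violated.
C3: x4 - x8 = 9 - 8 = 1 — OK.
C4: x8 = 8 is even — violated.
C5: values 3, 8, 4; x8 = 8 is not < x2 = 4 — violated.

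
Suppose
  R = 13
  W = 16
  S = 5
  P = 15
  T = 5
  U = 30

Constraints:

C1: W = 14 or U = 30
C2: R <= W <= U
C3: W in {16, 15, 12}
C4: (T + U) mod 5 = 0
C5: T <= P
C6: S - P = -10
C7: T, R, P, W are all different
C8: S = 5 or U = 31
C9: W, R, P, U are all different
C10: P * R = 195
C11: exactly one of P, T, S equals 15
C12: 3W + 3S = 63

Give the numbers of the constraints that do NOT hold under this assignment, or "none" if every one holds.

No violations.

C1: W = 16 ≠ 14, but U = 30 = 30 (second disjunct) — holds.
C2: values 13 <= 16 <= 30 — holds.
C3: W = 16 is in {16, 15, 12} — holds.
C4: T + U = 35; 35 mod 5 = 0 — holds.
C5: T = 5, P = 15; 5 ≤ 15 — holds.
C6: S - P = 5 - 15 = -10 — holds.
C7: values 5, 13, 15, 16 are pairwise distinct — holds.
C8: S = 5 = 5 (first disjunct) — holds.
C9: values 16, 13, 15, 30 are pairwise distinct — holds.
C10: P * R = 15 * 13 = 195 — holds.
C11: P=15, T=5, S=5; 1 of them equals 15 — holds.
C12: 3W + 3S = 3(16) + 3(5) = 63 — holds.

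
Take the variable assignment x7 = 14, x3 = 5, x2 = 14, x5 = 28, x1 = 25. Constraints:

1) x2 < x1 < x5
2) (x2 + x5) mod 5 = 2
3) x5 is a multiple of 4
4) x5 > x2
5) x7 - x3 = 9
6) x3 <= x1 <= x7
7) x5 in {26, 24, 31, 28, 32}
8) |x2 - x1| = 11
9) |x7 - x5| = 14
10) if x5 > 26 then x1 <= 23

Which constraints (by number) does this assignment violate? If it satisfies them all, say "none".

Constraints 6 and 10 are violated.

1) values 14 < 25 < 28 — OK.
2) x2 + x5 = 42; 42 mod 5 = 2 — OK.
3) 28 / 4 = 7, so 4 divides 28 — OK.
4) x5 = 28, x2 = 14; 28 > 14 — OK.
5) x7 - x3 = 14 - 5 = 9 — OK.
6) values 5, 25, 14; x1 = 25 is not <= x7 = 14 — violated.
7) x5 = 28 is in {26, 24, 31, 28, 32} — OK.
8) |14 - 25| = 11 — OK.
9) |14 - 28| = 14 — OK.
10) x5 = 28 > 26, so we need x1 ≤ 23; but x1 = 25 > 23 — violated.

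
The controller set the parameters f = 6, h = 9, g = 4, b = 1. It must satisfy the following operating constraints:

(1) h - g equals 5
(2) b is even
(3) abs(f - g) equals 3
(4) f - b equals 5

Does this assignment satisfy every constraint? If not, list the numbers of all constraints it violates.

Constraints 2, 3 do not hold.

(1) h - g = 9 - 4 = 5 — holds.
(2) b = 1 is odd — fails.
(3) abs(6 - 4) = 2, not 3 — fails.
(4) f - b = 6 - 1 = 5 — holds.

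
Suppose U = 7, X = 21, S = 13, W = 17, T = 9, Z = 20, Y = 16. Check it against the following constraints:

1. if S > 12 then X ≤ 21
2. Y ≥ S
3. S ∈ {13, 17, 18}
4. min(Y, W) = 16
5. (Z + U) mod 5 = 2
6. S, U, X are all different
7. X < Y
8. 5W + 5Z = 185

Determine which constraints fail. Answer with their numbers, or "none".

Violated: 7.

1. S = 13 > 12, so we need X ≤ 21; X = 21 ≤ 21 — holds.
2. Y = 16, S = 13; 16 ≥ 13 — holds.
3. S = 13 is in {13, 17, 18} — holds.
4. min(16, 17) = 16 — holds.
5. Z + U = 27; 27 mod 5 = 2 — holds.
6. values 13, 7, 21 are pairwise distinct — holds.
7. X = 21, Y = 16; 21 ≥ 16 (want <) — fails.
8. 5W + 5Z = 5(17) + 5(20) = 185 — holds.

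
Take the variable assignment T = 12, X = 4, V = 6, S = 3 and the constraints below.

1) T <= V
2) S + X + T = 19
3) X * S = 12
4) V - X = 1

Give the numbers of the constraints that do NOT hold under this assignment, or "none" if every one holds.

1) T = 12, V = 6; 12 > 6 (want ≤)  fails
2) S + X + T = 3 + 4 + 12 = 19  holds
3) X * S = 4 * 3 = 12  holds
4) V - X = 6 - 4 = 2, not 1  fails

No — constraints 1 and 4 are not satisfied.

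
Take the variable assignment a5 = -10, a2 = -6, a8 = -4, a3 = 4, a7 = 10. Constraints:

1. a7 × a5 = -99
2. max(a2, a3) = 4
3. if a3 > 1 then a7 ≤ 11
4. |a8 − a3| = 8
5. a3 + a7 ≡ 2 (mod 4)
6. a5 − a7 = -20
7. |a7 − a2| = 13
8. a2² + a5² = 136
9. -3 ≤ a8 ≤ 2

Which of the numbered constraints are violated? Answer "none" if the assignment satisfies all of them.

1. a7 × a5 = 10 × (-10) = -100, not -99 — fails.
2. max(-6, 4) = 4 — holds.
3. a3 = 4 > 1, so we need a7 ≤ 11; a7 = 10 ≤ 11 — holds.
4. |-4 − 4| = 8 — holds.
5. a3 + a7 = 14; 14 mod 4 = 2 — holds.
6. a5 − a7 = -10 − 10 = -20 — holds.
7. |10 − (-6)| = 16, not 13 — fails.
8. a2² + a5² = (-6)² + (-10)² = 36 + 100 = 136 — holds.
9. a8 = -4 is outside [-3, 2] — fails.

Violated: 1, 7, 9.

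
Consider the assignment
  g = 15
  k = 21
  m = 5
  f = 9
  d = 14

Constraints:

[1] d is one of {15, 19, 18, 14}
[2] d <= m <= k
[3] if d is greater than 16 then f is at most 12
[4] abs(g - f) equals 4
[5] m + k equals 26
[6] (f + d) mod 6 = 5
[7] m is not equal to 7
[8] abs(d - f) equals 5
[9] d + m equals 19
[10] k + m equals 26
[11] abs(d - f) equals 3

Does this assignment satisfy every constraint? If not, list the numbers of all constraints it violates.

[1] d = 14 is in {15, 19, 18, 14}  ✓
[2] values 14, 5, 21; d = 14 is not <= m = 5  ✗
[3] d = 14, not > 16; antecedent false, conditional vacuously true  ✓
[4] abs(15 - 9) = 6, not 4  ✗
[5] m + k = 5 + 21 = 26  ✓
[6] f + d = 23; 23 mod 6 = 5  ✓
[7] m = 5, and 5 ≠ 7  ✓
[8] abs(14 - 9) = 5  ✓
[9] d + m = 14 + 5 = 19  ✓
[10] k + m = 21 + 5 = 26  ✓
[11] abs(14 - 9) = 5, not 3  ✗

Violated: 2, 4, and 11.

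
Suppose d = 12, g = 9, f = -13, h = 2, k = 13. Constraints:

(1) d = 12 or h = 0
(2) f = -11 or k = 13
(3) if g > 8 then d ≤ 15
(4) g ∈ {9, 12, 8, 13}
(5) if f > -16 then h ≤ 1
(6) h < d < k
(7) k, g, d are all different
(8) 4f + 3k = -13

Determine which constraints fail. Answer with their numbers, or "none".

Constraint 5 is violated.

(1) d = 12 = 12 (first disjunct)  true
(2) f = -13 ≠ -11, but k = 13 = 13 (second disjunct)  true
(3) g = 9 > 8, so we need d ≤ 15; d = 12 ≤ 15  true
(4) g = 9 is in {9, 12, 8, 13}  true
(5) f = -13 > -16, so we need h ≤ 1; but h = 2 > 1  false
(6) values 2 < 12 < 13  true
(7) values 13, 9, 12 are pairwise distinct  true
(8) 4f + 3k = 4(-13) + 3(13) = -13  true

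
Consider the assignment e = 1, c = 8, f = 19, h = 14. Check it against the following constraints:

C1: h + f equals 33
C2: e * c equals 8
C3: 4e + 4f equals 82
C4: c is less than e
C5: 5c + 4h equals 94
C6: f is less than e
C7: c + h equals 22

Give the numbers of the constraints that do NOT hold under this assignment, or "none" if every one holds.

C1: h + f = 14 + 19 = 33  ✓
C2: e * c = 1 * 8 = 8  ✓
C3: 4e + 4f = 4(1) + 4(19) = 80, not 82  ✗
C4: c = 8, e = 1; 8 ≥ 1 (want <)  ✗
C5: 5c + 4h = 5(8) + 4(14) = 96, not 94  ✗
C6: f = 19, e = 1; 19 ≥ 1 (want <)  ✗
C7: c + h = 8 + 14 = 22  ✓

Violated: 3, 4, 5, 6.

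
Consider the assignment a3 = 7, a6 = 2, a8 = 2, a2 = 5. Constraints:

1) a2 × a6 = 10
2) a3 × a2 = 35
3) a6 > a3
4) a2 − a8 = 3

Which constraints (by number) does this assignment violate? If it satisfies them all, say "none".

1) a2 × a6 = 5 × 2 = 10  ✔
2) a3 × a2 = 7 × 5 = 35  ✔
3) a6 = 2, a3 = 7; 2 ≤ 7 (want >)  ✘
4) a2 − a8 = 5 − 2 = 3  ✔

The assignment fails constraint 3.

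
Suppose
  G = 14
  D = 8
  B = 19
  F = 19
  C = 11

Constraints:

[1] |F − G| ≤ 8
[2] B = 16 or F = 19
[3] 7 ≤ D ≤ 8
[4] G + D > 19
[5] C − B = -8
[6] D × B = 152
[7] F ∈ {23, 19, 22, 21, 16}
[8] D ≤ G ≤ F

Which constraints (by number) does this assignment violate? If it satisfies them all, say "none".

No violations.

[1] |19 − 14| = 5; 5 ≤ 8 — satisfied.
[2] B = 19 ≠ 16, but F = 19 = 19 (second disjunct) — satisfied.
[3] D = 8 lies in [7, 8] — satisfied.
[4] G + D = 14 + 8 = 22; 22 > 19 — satisfied.
[5] C − B = 11 − 19 = -8 — satisfied.
[6] D × B = 8 × 19 = 152 — satisfied.
[7] F = 19 is in {23, 19, 22, 21, 16} — satisfied.
[8] values 8 ≤ 14 ≤ 19 — satisfied.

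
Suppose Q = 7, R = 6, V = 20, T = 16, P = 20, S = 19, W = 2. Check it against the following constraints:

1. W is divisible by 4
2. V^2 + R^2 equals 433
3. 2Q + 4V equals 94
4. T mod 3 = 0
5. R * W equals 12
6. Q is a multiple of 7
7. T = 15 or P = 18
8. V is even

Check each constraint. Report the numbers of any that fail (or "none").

1. 2 = 4*0 + 2, so 4 does not divide 2  false
2. V^2 + R^2 = 20^2 + 6^2 = 400 + 36 = 436, not 433  false
3. 2Q + 4V = 2(7) + 4(20) = 94  true
4. 16 mod 3 = 1, not 0  false
5. R * W = 6 * 2 = 12  true
6. 7 / 7 = 1, so 7 divides 7  true
7. T = 16 ≠ 15 and P = 20 ≠ 18; both disjuncts false  false
8. V = 20 is even  true

No — constraints 1, 2, 4, and 7 are not satisfied.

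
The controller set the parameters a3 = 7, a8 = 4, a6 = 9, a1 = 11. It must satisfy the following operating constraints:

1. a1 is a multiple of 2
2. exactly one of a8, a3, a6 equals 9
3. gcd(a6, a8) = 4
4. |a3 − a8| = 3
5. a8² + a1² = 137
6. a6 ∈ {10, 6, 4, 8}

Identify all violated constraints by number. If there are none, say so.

1. 11 = 2×5 + 1, so 2 does not divide 11  ✘
2. a8=4, a3=7, a6=9; 1 of them equals 9  ✔
3. gcd(9, 4) = 1, not 4  ✘
4. |7 − 4| = 3  ✔
5. a8² + a1² = 4² + 11² = 16 + 121 = 137  ✔
6. a6 = 9 is not in {10, 6, 4, 8}  ✘

Constraints 1, 3, and 6 are violated.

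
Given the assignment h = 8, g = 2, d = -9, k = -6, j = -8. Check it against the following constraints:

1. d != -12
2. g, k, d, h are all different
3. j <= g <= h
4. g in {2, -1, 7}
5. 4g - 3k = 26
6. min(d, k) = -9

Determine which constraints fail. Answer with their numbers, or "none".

All constraints are satisfied.

1. d = -9, and -9 ≠ -12 — OK.
2. values 2, -6, -9, 8 are pairwise distinct — OK.
3. values -8 <= 2 <= 8 — OK.
4. g = 2 is in {2, -1, 7} — OK.
5. 4g - 3k = 4(2) - 3(-6) = 26 — OK.
6. min(-9, -6) = -9 — OK.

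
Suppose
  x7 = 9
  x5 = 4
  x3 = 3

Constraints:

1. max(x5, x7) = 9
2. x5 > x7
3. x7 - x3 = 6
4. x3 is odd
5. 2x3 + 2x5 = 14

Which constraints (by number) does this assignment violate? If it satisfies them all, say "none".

1. max(4, 9) = 9  ✓
2. x5 = 4, x7 = 9; 4 ≤ 9 (want >)  ✗
3. x7 - x3 = 9 - 3 = 6  ✓
4. x3 = 3 is odd  ✓
5. 2x3 + 2x5 = 2(3) + 2(4) = 14  ✓

Constraint 2 is violated.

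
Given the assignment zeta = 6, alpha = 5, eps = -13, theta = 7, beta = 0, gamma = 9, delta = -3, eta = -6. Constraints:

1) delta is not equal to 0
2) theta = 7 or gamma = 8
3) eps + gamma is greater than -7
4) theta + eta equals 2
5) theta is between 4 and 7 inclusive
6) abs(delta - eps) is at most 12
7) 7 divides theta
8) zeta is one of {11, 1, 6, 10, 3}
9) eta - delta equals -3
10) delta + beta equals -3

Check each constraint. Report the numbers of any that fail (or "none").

1) delta = -3, and -3 ≠ 0 — OK.
2) theta = 7 = 7 (first disjunct) — OK.
3) eps + gamma = -13 + 9 = -4; -4 > -7 — OK.
4) theta + eta = 7 + (-6) = 1, not 2 — violated.
5) theta = 7 lies in [4, 7] — OK.
6) abs(-3 - (-13)) = 10; 10 ≤ 12 — OK.
7) 7 / 7 = 1, so 7 divides 7 — OK.
8) zeta = 6 is in {11, 1, 6, 10, 3} — OK.
9) eta - delta = -6 - (-3) = -3 — OK.
10) delta + beta = -3 + 0 = -3 — OK.

Constraint 4 is violated.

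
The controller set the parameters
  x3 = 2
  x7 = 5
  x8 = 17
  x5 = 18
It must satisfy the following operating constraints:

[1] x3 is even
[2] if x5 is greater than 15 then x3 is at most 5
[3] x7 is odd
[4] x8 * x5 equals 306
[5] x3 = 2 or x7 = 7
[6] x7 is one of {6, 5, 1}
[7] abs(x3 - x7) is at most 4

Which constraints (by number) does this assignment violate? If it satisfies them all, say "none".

[1] x3 = 2 is even — OK.
[2] x5 = 18 > 15, so we need x3 ≤ 5; x3 = 2 ≤ 5 — OK.
[3] x7 = 5 is odd — OK.
[4] x8 * x5 = 17 * 18 = 306 — OK.
[5] x3 = 2 = 2 (first disjunct) — OK.
[6] x7 = 5 is in {6, 5, 1} — OK.
[7] abs(2 - 5) = 3; 3 ≤ 4 — OK.

None — every constraint holds.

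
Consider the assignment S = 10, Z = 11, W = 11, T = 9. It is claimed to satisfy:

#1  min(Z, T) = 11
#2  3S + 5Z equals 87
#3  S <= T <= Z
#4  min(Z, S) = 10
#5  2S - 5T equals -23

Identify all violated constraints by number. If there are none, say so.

#1 min(11, 9) = 9, not 11 — violated.
#2 3S + 5Z = 3(10) + 5(11) = 85, not 87 — violated.
#3 values 10, 9, 11; S = 10 is not <= T = 9 — violated.
#4 min(11, 10) = 10 — OK.
#5 2S - 5T = 2(10) - 5(9) = -25, not -23 — violated.

Violated: 1, 2, 3, and 5.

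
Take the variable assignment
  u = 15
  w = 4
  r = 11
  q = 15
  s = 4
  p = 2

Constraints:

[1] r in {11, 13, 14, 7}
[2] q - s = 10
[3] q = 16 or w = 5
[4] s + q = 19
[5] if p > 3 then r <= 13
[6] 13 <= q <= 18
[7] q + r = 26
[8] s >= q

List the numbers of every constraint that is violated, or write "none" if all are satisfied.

Violated: 2, 3, 8.

[1] r = 11 is in {11, 13, 14, 7} — satisfied.
[2] q - s = 15 - 4 = 11, not 10 — violated.
[3] q = 15 ≠ 16 and w = 4 ≠ 5; both disjuncts false — violated.
[4] s + q = 4 + 15 = 19 — satisfied.
[5] p = 2, not > 3; antecedent false, conditional vacuously true — satisfied.
[6] q = 15 lies in [13, 18] — satisfied.
[7] q + r = 15 + 11 = 26 — satisfied.
[8] s = 4, q = 15; 4 < 15 (want ≥) — violated.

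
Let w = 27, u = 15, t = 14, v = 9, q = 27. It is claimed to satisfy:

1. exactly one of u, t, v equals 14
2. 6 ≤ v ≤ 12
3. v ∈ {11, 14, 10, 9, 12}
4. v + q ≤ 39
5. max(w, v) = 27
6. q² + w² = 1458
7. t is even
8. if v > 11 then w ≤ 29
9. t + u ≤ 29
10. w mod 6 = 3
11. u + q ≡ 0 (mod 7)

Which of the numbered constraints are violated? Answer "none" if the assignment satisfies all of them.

No violations.

1. u=15, t=14, v=9; 1 of them equals 14 — OK.
2. v = 9 lies in [6, 12] — OK.
3. v = 9 is in {11, 14, 10, 9, 12} — OK.
4. v + q = 9 + 27 = 36; 36 ≤ 39 — OK.
5. max(27, 9) = 27 — OK.
6. q² + w² = 27² + 27² = 729 + 729 = 1458 — OK.
7. t = 14 is even — OK.
8. v = 9, not > 11; antecedent false, conditional vacuously true — OK.
9. t + u = 14 + 15 = 29; 29 ≤ 29 — OK.
10. 27 mod 6 = 3 — OK.
11. u + q = 42; 42 mod 7 = 0 — OK.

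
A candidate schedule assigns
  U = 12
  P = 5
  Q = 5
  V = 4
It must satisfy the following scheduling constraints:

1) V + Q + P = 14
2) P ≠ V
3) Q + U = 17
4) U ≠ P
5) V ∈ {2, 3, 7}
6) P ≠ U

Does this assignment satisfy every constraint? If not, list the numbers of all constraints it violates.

1) V + Q + P = 4 + 5 + 5 = 14  ✓
2) P = 5, V = 4; distinct  ✓
3) Q + U = 5 + 12 = 17  ✓
4) U = 12, P = 5; distinct  ✓
5) V = 4 is not in {2, 3, 7}  ✗
6) P = 5, U = 12; distinct  ✓

Constraint 5 does not hold.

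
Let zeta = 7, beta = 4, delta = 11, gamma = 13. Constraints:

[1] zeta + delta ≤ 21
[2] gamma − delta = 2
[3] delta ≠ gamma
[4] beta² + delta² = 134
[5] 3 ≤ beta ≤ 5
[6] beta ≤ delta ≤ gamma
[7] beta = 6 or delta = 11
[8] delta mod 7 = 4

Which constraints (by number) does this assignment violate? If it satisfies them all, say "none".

[1] zeta + delta = 7 + 11 = 18; 18 ≤ 21 — satisfied.
[2] gamma − delta = 13 − 11 = 2 — satisfied.
[3] delta = 11, gamma = 13; distinct — satisfied.
[4] beta² + delta² = 4² + 11² = 16 + 121 = 137, not 134 — violated.
[5] beta = 4 lies in [3, 5] — satisfied.
[6] values 4 ≤ 11 ≤ 13 — satisfied.
[7] beta = 4 ≠ 6, but delta = 11 = 11 (second disjunct) — satisfied.
[8] 11 mod 7 = 4 — satisfied.

Violated: 4.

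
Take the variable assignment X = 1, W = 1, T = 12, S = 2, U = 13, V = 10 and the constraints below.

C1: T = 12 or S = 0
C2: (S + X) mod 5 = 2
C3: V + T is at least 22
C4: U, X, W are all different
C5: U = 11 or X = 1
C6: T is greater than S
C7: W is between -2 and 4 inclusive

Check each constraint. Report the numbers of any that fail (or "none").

C1: T = 12 = 12 (first disjunct)  yes
C2: S + X = 3; 3 mod 5 = 3, not 2  no
C3: V + T = 10 + 12 = 22; 22 ≥ 22  yes
C4: X = W = 1, not all different  no
C5: U = 13 ≠ 11, but X = 1 = 1 (second disjunct)  yes
C6: T = 12, S = 2; 12 > 2  yes
C7: W = 1 lies in [-2, 4]  yes

No — constraints 2, 4 are not satisfied.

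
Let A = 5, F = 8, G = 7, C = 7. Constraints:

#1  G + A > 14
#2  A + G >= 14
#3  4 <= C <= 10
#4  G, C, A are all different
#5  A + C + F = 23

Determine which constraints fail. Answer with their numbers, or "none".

Violated: 1, 2, 4, and 5.

#1 G + A = 7 + 5 = 12; 12 ≤ 14, bound 14 not met — does not hold.
#2 A + G = 5 + 7 = 12; 12 < 14, bound 14 not met — does not hold.
#3 C = 7 lies in [4, 10] — holds.
#4 G = C = 7, not all different — does not hold.
#5 A + C + F = 5 + 7 + 8 = 20, not 23 — does not hold.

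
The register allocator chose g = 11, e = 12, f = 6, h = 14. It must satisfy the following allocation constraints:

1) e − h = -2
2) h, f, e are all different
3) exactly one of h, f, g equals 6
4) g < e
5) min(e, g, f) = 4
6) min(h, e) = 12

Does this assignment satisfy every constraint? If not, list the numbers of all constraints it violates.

Violated: 5.

1) e − h = 12 − 14 = -2 — holds.
2) values 14, 6, 12 are pairwise distinct — holds.
3) h=14, f=6, g=11; 1 of them equals 6 — holds.
4) g = 11, e = 12; 11 < 12 — holds.
5) min(12, 11, 6) = 6, not 4 — fails.
6) min(14, 12) = 12 — holds.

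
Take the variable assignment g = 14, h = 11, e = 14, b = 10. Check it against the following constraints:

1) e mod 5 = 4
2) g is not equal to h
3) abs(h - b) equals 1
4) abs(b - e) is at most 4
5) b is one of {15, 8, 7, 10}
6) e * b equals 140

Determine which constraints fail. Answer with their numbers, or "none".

1) 14 mod 5 = 4 — holds.
2) g = 14, h = 11; distinct — holds.
3) abs(11 - 10) = 1 — holds.
4) abs(10 - 14) = 4; 4 ≤ 4 — holds.
5) b = 10 is in {15, 8, 7, 10} — holds.
6) e * b = 14 * 10 = 140 — holds.

No violations.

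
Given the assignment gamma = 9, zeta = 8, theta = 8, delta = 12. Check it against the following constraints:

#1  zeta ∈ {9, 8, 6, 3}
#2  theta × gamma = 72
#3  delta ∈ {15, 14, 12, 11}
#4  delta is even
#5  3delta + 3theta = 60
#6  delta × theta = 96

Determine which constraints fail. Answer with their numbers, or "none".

The assignment satisfies every constraint.

#1 zeta = 8 is in {9, 8, 6, 3} — holds.
#2 theta × gamma = 8 × 9 = 72 — holds.
#3 delta = 12 is in {15, 14, 12, 11} — holds.
#4 delta = 12 is even — holds.
#5 3delta + 3theta = 3(12) + 3(8) = 60 — holds.
#6 delta × theta = 12 × 8 = 96 — holds.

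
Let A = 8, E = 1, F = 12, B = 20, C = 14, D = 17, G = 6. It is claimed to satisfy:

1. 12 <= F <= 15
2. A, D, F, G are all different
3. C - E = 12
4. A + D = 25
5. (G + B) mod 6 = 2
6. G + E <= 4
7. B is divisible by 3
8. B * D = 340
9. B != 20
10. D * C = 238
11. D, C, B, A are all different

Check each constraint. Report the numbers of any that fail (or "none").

1. F = 12 lies in [12, 15] — holds.
2. values 8, 17, 12, 6 are pairwise distinct — holds.
3. C - E = 14 - 1 = 13, not 12 — fails.
4. A + D = 8 + 17 = 25 — holds.
5. G + B = 26; 26 mod 6 = 2 — holds.
6. G + E = 6 + 1 = 7; 7 > 4, bound 4 not met — fails.
7. 20 = 3*6 + 2, so 3 does not divide 20 — fails.
8. B * D = 20 * 17 = 340 — holds.
9. B = 20, but 20 is required to differ — fails.
10. D * C = 17 * 14 = 238 — holds.
11. values 17, 14, 20, 8 are pairwise distinct — holds.

Violated: 3, 6, 7, and 9.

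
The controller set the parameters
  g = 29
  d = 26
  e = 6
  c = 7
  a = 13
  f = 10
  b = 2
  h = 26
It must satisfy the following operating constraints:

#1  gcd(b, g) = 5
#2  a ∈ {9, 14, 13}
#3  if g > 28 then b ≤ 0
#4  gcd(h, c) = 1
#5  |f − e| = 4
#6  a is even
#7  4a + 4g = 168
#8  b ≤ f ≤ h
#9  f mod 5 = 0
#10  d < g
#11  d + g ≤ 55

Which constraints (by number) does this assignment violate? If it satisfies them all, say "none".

Constraints 1, 3, and 6 are violated.

#1 gcd(2, 29) = 1, not 5 — violated.
#2 a = 13 is in {9, 14, 13} — OK.
#3 g = 29 > 28, so we need b ≤ 0; but b = 2 > 0 — violated.
#4 gcd(26, 7) = 1 — OK.
#5 |10 − 6| = 4 — OK.
#6 a = 13 is odd — violated.
#7 4a + 4g = 4(13) + 4(29) = 168 — OK.
#8 values 2 ≤ 10 ≤ 26 — OK.
#9 10 mod 5 = 0 — OK.
#10 d = 26, g = 29; 26 < 29 — OK.
#11 d + g = 26 + 29 = 55; 55 ≤ 55 — OK.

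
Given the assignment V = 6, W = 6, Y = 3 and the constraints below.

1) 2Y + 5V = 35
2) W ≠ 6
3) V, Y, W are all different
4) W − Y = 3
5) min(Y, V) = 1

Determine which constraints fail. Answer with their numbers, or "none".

1) 2Y + 5V = 2(3) + 5(6) = 36, not 35  ✘
2) W = 6, but 6 is required to differ  ✘
3) V = W = 6, not all different  ✘
4) W − Y = 6 − 3 = 3  ✔
5) min(3, 6) = 3, not 1  ✘

Constraints 1, 2, 3, 5 do not hold.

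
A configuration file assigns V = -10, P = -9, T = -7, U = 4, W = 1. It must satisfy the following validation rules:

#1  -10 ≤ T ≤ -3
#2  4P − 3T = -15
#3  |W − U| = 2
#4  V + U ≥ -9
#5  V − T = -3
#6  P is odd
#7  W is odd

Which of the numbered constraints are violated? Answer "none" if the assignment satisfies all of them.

#1 T = -7 lies in [-10, -3]  yes
#2 4P − 3T = 4(-9) − 3(-7) = -15  yes
#3 |1 − 4| = 3, not 2  no
#4 V + U = -10 + 4 = -6; -6 ≥ -9  yes
#5 V − T = -10 − (-7) = -3  yes
#6 P = -9 is odd  yes
#7 W = 1 is odd  yes

Violated: 3.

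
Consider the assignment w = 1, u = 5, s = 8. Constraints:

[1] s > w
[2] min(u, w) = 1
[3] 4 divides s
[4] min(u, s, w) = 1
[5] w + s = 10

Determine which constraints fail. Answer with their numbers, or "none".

Constraint 5 does not hold.

[1] s = 8, w = 1; 8 > 1 — holds.
[2] min(5, 1) = 1 — holds.
[3] 8 / 4 = 2, so 4 divides 8 — holds.
[4] min(5, 8, 1) = 1 — holds.
[5] w + s = 1 + 8 = 9, not 10 — does not hold.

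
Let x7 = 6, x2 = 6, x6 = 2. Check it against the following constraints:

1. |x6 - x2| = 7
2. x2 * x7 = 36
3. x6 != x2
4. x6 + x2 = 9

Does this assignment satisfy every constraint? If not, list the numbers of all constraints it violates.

Violated: 1, 4.

1. |2 - 6| = 4, not 7 — violated.
2. x2 * x7 = 6 * 6 = 36 — OK.
3. x6 = 2, x2 = 6; distinct — OK.
4. x6 + x2 = 2 + 6 = 8, not 9 — violated.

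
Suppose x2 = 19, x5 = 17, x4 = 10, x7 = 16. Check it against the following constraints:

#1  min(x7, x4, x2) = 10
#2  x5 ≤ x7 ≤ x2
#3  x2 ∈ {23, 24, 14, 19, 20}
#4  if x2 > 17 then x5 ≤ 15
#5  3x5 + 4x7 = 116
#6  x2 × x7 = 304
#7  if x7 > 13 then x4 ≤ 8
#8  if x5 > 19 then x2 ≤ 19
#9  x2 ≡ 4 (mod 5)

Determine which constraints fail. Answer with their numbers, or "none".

#1 min(16, 10, 19) = 10  ✓
#2 values 17, 16, 19; x5 = 17 is not ≤ x7 = 16  ✗
#3 x2 = 19 is in {23, 24, 14, 19, 20}  ✓
#4 x2 = 19 > 17, so we need x5 ≤ 15; but x5 = 17 > 15  ✗
#5 3x5 + 4x7 = 3(17) + 4(16) = 115, not 116  ✗
#6 x2 × x7 = 19 × 16 = 304  ✓
#7 x7 = 16 > 13, so we need x4 ≤ 8; but x4 = 10 > 8  ✗
#8 x5 = 17, not > 19; antecedent false, conditional vacuously true  ✓
#9 19 mod 5 = 4  ✓

The assignment fails constraints 2, 4, 5, 7.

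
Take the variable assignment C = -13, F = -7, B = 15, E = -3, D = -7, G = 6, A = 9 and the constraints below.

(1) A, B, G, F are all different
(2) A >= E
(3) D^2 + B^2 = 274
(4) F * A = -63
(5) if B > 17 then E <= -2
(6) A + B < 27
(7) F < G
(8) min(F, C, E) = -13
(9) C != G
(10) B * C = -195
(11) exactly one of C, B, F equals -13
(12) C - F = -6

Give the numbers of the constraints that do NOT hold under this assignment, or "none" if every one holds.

(1) values 9, 15, 6, -7 are pairwise distinct — holds.
(2) A = 9, E = -3; 9 ≥ -3 — holds.
(3) D^2 + B^2 = (-7)^2 + 15^2 = 49 + 225 = 274 — holds.
(4) F * A = -7 * 9 = -63 — holds.
(5) B = 15, not > 17; antecedent false, conditional vacuously true — holds.
(6) A + B = 9 + 15 = 24; 24 < 27 — holds.
(7) F = -7, G = 6; -7 < 6 — holds.
(8) min(-7, -13, -3) = -13 — holds.
(9) C = -13, G = 6; distinct — holds.
(10) B * C = 15 * (-13) = -195 — holds.
(11) C=-13, B=15, F=-7; 1 of them equals -13 — holds.
(12) C - F = -13 - (-7) = -6 — holds.

None — every constraint holds.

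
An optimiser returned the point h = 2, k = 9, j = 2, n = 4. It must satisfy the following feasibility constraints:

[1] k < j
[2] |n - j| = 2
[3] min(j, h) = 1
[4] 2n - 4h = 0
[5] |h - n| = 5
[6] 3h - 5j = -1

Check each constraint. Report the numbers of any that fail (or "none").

[1] k = 9, j = 2; 9 ≥ 2 (want <) — violated.
[2] |4 - 2| = 2 — OK.
[3] min(2, 2) = 2, not 1 — violated.
[4] 2n - 4h = 2(4) - 4(2) = 0 — OK.
[5] |2 - 4| = 2, not 5 — violated.
[6] 3h - 5j = 3(2) - 5(2) = -4, not -1 — violated.

Constraints 1, 3, 5, 6 are violated.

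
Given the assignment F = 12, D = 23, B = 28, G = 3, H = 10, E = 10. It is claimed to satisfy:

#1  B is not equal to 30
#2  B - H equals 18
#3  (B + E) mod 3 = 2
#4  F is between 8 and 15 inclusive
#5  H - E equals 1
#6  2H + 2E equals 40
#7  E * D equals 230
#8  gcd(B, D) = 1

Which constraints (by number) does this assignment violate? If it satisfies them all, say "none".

#1 B = 28, and 28 ≠ 30  OK
#2 B - H = 28 - 10 = 18  OK
#3 B + E = 38; 38 mod 3 = 2  OK
#4 F = 12 lies in [8, 15]  OK
#5 H - E = 10 - 10 = 0, not 1  FAIL
#6 2H + 2E = 2(10) + 2(10) = 40  OK
#7 E * D = 10 * 23 = 230  OK
#8 gcd(28, 23) = 1  OK

Violated: 5.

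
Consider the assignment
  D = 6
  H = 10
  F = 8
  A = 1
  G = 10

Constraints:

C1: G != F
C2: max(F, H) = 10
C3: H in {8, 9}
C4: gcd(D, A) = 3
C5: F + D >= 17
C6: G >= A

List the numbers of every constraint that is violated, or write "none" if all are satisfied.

No — constraints 3, 4, and 5 are not satisfied.

C1: G = 10, F = 8; distinct — satisfied.
C2: max(8, 10) = 10 — satisfied.
C3: H = 10 is not in {8, 9} — violated.
C4: gcd(6, 1) = 1, not 3 — violated.
C5: F + D = 8 + 6 = 14; 14 < 17, bound 17 not met — violated.
C6: G = 10, A = 1; 10 ≥ 1 — satisfied.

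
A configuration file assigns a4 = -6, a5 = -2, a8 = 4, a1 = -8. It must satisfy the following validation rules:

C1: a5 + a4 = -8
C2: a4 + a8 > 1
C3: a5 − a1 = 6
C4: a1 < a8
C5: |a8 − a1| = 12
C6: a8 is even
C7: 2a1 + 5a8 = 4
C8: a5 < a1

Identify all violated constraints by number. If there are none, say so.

C1: a5 + a4 = -2 + (-6) = -8  ✓
C2: a4 + a8 = -6 + 4 = -2; -2 ≤ 1, bound 1 not met  ✗
C3: a5 − a1 = -2 − (-8) = 6  ✓
C4: a1 = -8, a8 = 4; -8 < 4  ✓
C5: |4 − (-8)| = 12  ✓
C6: a8 = 4 is even  ✓
C7: 2a1 + 5a8 = 2(-8) + 5(4) = 4  ✓
C8: a5 = -2, a1 = -8; -2 ≥ -8 (want <)  ✗

The assignment fails constraints 2 and 8.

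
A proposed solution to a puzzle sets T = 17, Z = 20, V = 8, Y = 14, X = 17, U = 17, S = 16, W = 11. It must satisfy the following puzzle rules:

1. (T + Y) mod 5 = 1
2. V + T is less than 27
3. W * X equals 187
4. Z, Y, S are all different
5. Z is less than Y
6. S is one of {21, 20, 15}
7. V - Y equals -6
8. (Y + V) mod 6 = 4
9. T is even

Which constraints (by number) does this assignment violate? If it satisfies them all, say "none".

1. T + Y = 31; 31 mod 5 = 1  true
2. V + T = 8 + 17 = 25; 25 < 27  true
3. W * X = 11 * 17 = 187  true
4. values 20, 14, 16 are pairwise distinct  true
5. Z = 20, Y = 14; 20 ≥ 14 (want <)  false
6. S = 16 is not in {21, 20, 15}  false
7. V - Y = 8 - 14 = -6  true
8. Y + V = 22; 22 mod 6 = 4  true
9. T = 17 is odd  false

Constraints 5, 6, and 9 are violated.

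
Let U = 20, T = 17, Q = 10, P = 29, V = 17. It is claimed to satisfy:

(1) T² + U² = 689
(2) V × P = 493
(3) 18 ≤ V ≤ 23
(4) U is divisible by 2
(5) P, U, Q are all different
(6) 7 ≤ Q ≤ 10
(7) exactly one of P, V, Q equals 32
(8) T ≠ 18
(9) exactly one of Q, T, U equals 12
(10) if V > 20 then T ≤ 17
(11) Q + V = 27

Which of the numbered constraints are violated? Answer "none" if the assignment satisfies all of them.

Constraints 3, 7, 9 are violated.

(1) T² + U² = 17² + 20² = 289 + 400 = 689 — holds.
(2) V × P = 17 × 29 = 493 — holds.
(3) V = 17 is outside [18, 23] — fails.
(4) 20 / 2 = 10, so 2 divides 20 — holds.
(5) values 29, 20, 10 are pairwise distinct — holds.
(6) Q = 10 lies in [7, 10] — holds.
(7) P=29, V=17, Q=10; 0 of them equal 32, not exactly one — fails.
(8) T = 17, and 17 ≠ 18 — holds.
(9) Q=10, T=17, U=20; 0 of them equal 12, not exactly one — fails.
(10) V = 17, not > 20; antecedent false, conditional vacuously true — holds.
(11) Q + V = 10 + 17 = 27 — holds.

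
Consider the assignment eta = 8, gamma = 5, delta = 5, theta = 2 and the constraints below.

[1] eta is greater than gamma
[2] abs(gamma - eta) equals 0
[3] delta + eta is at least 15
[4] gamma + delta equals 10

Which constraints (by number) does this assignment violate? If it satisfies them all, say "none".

Constraints 2, 3 do not hold.

[1] eta = 8, gamma = 5; 8 > 5 — holds.
[2] abs(5 - 8) = 3, not 0 — fails.
[3] delta + eta = 5 + 8 = 13; 13 < 15, bound 15 not met — fails.
[4] gamma + delta = 5 + 5 = 10 — holds.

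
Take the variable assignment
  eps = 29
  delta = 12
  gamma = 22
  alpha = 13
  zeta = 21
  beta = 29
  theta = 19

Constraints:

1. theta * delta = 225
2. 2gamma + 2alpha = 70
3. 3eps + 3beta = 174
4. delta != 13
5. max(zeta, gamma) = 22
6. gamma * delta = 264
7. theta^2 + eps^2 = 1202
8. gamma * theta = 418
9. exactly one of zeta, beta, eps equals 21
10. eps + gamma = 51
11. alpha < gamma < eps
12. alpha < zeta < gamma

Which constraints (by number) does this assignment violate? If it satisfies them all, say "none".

1. theta * delta = 19 * 12 = 228, not 225  no
2. 2gamma + 2alpha = 2(22) + 2(13) = 70  yes
3. 3eps + 3beta = 3(29) + 3(29) = 174  yes
4. delta = 12, and 12 ≠ 13  yes
5. max(21, 22) = 22  yes
6. gamma * delta = 22 * 12 = 264  yes
7. theta^2 + eps^2 = 19^2 + 29^2 = 361 + 841 = 1202  yes
8. gamma * theta = 22 * 19 = 418  yes
9. zeta=21, beta=29, eps=29; 1 of them equals 21  yes
10. eps + gamma = 29 + 22 = 51  yes
11. values 13 < 22 < 29  yes
12. values 13 < 21 < 22  yes

No — constraint 1 is not satisfied.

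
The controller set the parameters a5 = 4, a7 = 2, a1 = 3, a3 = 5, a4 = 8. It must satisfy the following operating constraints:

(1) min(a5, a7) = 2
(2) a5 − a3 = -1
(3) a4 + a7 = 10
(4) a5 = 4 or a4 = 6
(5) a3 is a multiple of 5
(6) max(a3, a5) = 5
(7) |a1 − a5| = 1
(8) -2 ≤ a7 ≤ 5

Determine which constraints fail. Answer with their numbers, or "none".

Yes — all constraints hold.

(1) min(4, 2) = 2  ✓
(2) a5 − a3 = 4 − 5 = -1  ✓
(3) a4 + a7 = 8 + 2 = 10  ✓
(4) a5 = 4 = 4 (first disjunct)  ✓
(5) 5 / 5 = 1, so 5 divides 5  ✓
(6) max(5, 4) = 5  ✓
(7) |3 − 4| = 1  ✓
(8) a7 = 2 lies in [-2, 5]  ✓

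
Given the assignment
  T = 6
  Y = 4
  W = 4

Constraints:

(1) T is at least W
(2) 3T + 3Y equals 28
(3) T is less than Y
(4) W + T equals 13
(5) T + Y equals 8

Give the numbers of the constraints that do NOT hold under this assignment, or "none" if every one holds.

Constraints 2, 3, 4, 5 do not hold.

(1) T = 6, W = 4; 6 ≥ 4  ✔
(2) 3T + 3Y = 3(6) + 3(4) = 30, not 28  ✘
(3) T = 6, Y = 4; 6 ≥ 4 (want <)  ✘
(4) W + T = 4 + 6 = 10, not 13  ✘
(5) T + Y = 6 + 4 = 10, not 8  ✘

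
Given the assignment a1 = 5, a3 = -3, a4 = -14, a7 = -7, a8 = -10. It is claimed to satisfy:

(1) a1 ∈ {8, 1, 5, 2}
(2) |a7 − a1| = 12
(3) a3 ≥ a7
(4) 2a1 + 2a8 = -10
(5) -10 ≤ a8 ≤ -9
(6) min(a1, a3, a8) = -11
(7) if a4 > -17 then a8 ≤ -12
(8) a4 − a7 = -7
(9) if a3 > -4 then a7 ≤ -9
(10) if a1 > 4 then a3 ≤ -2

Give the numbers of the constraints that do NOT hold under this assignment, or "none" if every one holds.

(1) a1 = 5 is in {8, 1, 5, 2} — satisfied.
(2) |-7 − 5| = 12 — satisfied.
(3) a3 = -3, a7 = -7; -3 ≥ -7 — satisfied.
(4) 2a1 + 2a8 = 2(5) + 2(-10) = -10 — satisfied.
(5) a8 = -10 lies in [-10, -9] — satisfied.
(6) min(5, -3, -10) = -10, not -11 — violated.
(7) a4 = -14 > -17, so we need a8 ≤ -12; but a8 = -10 > -12 — violated.
(8) a4 − a7 = -14 − (-7) = -7 — satisfied.
(9) a3 = -3 > -4, so we need a7 ≤ -9; but a7 = -7 > -9 — violated.
(10) a1 = 5 > 4, so we need a3 ≤ -2; a3 = -3 ≤ -2 — satisfied.

Constraints 6, 7, and 9 do not hold.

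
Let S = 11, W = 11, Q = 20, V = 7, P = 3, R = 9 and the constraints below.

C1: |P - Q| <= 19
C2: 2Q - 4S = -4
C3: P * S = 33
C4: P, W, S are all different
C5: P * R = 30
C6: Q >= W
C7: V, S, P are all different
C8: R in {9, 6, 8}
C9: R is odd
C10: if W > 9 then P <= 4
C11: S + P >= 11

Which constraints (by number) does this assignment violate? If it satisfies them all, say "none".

Constraints 4 and 5 do not hold.

C1: |3 - 20| = 17; 17 ≤ 19  ✔
C2: 2Q - 4S = 2(20) - 4(11) = -4  ✔
C3: P * S = 3 * 11 = 33  ✔
C4: W = S = 11, not all different  ✘
C5: P * R = 3 * 9 = 27, not 30  ✘
C6: Q = 20, W = 11; 20 ≥ 11  ✔
C7: values 7, 11, 3 are pairwise distinct  ✔
C8: R = 9 is in {9, 6, 8}  ✔
C9: R = 9 is odd  ✔
C10: W = 11 > 9, so we need P ≤ 4; P = 3 ≤ 4  ✔
C11: S + P = 11 + 3 = 14; 14 ≥ 11  ✔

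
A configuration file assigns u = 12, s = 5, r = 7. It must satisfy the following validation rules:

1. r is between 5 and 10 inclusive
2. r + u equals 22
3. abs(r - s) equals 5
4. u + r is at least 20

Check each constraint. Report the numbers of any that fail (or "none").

1. r = 7 lies in [5, 10] — holds.
2. r + u = 7 + 12 = 19, not 22 — fails.
3. abs(7 - 5) = 2, not 5 — fails.
4. u + r = 12 + 7 = 19; 19 < 20, bound 20 not met — fails.

Constraints 2, 3, and 4 are violated.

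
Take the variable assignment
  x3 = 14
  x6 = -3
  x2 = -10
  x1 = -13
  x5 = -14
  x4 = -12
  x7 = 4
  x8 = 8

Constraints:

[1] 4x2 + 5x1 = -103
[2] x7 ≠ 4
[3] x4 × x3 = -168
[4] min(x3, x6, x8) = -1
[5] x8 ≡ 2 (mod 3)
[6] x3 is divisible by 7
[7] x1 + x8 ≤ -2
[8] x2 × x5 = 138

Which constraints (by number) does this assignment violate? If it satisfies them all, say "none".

[1] 4x2 + 5x1 = 4(-10) + 5(-13) = -105, not -103  ✘
[2] x7 = 4, but 4 is required to differ  ✘
[3] x4 × x3 = -12 × 14 = -168  ✔
[4] min(14, -3, 8) = -3, not -1  ✘
[5] 8 mod 3 = 2  ✔
[6] 14 / 7 = 2, so 7 divides 14  ✔
[7] x1 + x8 = -13 + 8 = -5; -5 ≤ -2  ✔
[8] x2 × x5 = -10 × (-14) = 140, not 138  ✘

No — constraints 1, 2, 4, 8 are not satisfied.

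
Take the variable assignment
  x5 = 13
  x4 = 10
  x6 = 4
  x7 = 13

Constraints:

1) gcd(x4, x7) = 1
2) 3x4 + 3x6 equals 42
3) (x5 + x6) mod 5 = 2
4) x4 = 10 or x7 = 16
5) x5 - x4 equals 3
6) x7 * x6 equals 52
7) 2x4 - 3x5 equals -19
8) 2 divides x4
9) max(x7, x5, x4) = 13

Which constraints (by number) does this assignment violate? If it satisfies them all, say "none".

1) gcd(10, 13) = 1  true
2) 3x4 + 3x6 = 3(10) + 3(4) = 42  true
3) x5 + x6 = 17; 17 mod 5 = 2  true
4) x4 = 10 = 10 (first disjunct)  true
5) x5 - x4 = 13 - 10 = 3  true
6) x7 * x6 = 13 * 4 = 52  true
7) 2x4 - 3x5 = 2(10) - 3(13) = -19  true
8) 10 / 2 = 5, so 2 divides 10  true
9) max(13, 13, 10) = 13  true

Yes — all constraints hold.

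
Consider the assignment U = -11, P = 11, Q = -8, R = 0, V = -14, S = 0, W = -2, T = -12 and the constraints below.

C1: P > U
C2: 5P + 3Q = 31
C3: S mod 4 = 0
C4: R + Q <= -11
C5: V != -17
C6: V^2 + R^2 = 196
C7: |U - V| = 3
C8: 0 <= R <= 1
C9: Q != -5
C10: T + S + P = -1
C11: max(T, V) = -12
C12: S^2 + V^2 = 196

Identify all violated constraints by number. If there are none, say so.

Constraint 4 is violated.

C1: P = 11, U = -11; 11 > -11  ✓
C2: 5P + 3Q = 5(11) + 3(-8) = 31  ✓
C3: 0 mod 4 = 0  ✓
C4: R + Q = 0 + (-8) = -8; -8 > -11, bound -11 not met  ✗
C5: V = -14, and -14 ≠ -17  ✓
C6: V^2 + R^2 = (-14)^2 + 0^2 = 196 + 0 = 196  ✓
C7: |-11 - (-14)| = 3  ✓
C8: R = 0 lies in [0, 1]  ✓
C9: Q = -8, and -8 ≠ -5  ✓
C10: T + S + P = -12 + 0 + 11 = -1  ✓
C11: max(-12, -14) = -12  ✓
C12: S^2 + V^2 = 0^2 + (-14)^2 = 0 + 196 = 196  ✓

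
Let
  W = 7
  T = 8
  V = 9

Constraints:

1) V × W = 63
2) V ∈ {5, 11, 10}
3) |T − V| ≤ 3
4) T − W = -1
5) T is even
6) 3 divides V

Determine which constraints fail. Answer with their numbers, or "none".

1) V × W = 9 × 7 = 63  ✔
2) V = 9 is not in {5, 11, 10}  ✘
3) |8 − 9| = 1; 1 ≤ 3  ✔
4) T − W = 8 − 7 = 1, not -1  ✘
5) T = 8 is even  ✔
6) 9 / 3 = 3, so 3 divides 9  ✔

The assignment fails constraints 2, 4.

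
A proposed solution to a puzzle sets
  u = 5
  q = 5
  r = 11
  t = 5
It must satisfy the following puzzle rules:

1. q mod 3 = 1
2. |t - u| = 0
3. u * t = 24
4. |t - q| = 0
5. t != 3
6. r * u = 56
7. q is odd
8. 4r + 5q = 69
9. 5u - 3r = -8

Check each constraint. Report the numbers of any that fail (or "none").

1. 5 mod 3 = 2, not 1  fails
2. |5 - 5| = 0  holds
3. u * t = 5 * 5 = 25, not 24  fails
4. |5 - 5| = 0  holds
5. t = 5, and 5 ≠ 3  holds
6. r * u = 11 * 5 = 55, not 56  fails
7. q = 5 is odd  holds
8. 4r + 5q = 4(11) + 5(5) = 69  holds
9. 5u - 3r = 5(5) - 3(11) = -8  holds

Violated: 1, 3, 6.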